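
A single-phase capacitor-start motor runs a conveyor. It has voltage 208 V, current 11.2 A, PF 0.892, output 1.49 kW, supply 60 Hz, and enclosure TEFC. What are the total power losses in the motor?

P_in = V·I·cosφ = 208×11.2×0.892 = 2078 W
P_out = 1490 W
Losses = P_in − P_out = 2078 − 1490 = 588 W

588 W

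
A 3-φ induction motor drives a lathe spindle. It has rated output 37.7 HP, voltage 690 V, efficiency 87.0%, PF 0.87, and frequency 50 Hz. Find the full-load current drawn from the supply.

31.1 A

P_out = 37.7 × 746 = 28124 W
P_in = P_out / η = 28124 / 0.870 = 32326 W
I_L = P_in / (√3·V_L·cosφ) = 32326 / (1.732 × 690 × 0.87) = 31.1 A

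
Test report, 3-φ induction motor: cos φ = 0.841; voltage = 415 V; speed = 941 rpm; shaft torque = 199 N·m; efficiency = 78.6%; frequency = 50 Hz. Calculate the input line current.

ω = 2π×941/60 = 98.54 rad/s; P_out = τω = 199 × 98.54 = 19609 W
P_in = P_out / η = 19609 / 0.786 = 24948 W
I_L = P_in / (√3·V_L·cosφ) = 24948 / (1.732 × 415 × 0.841) = 41.3 A

41.3 A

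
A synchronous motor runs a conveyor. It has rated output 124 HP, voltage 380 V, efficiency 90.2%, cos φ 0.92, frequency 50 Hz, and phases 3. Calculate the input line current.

169 A

P_out = 124 × 746 = 92504 W
P_in = P_out / η = 92504 / 0.902 = 102554 W
I_L = P_in / (√3·V_L·cosφ) = 102554 / (1.732 × 380 × 0.92) = 169 A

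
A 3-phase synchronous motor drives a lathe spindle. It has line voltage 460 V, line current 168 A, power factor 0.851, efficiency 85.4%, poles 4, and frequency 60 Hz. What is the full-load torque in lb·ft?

381 lb·ft

P_in = √3·V·I·cosφ = 1.732 × 460 × 168 × 0.851 = 113905 W
P_out = η·P_in = 0.854 × 113905 = 97275 W
n = n_s = 120×60/4 = 1800 rpm (synchronous)
ω = 2π×1800/60 = 188.5 rad/s
τ = P_out/ω = 97275/188.5 = 516 N·m
In lb·ft: 516/1.356 = 381 lb·ft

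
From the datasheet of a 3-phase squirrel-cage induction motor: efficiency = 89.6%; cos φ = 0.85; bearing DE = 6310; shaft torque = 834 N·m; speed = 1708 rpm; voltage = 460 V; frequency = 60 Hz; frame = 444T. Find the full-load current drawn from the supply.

246 A

ω = 2π×1708/60 = 178.9 rad/s; P_out = τω = 834 × 178.9 = 149203 W
P_in = P_out / η = 149203 / 0.896 = 166521 W
I_L = P_in / (√3·V_L·cosφ) = 166521 / (1.732 × 460 × 0.85) = 246 A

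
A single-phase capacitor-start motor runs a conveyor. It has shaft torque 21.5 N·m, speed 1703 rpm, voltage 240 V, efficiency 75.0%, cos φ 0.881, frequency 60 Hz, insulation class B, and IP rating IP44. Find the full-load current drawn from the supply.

ω = 2π×1703/60 = 178.3 rad/s; P_out = τω = 21.5 × 178.3 = 3833 W
P_in = P_out / η = 3833 / 0.750 = 5111 W
I = P_in / (V·cosφ) = 5111 / (240 × 0.881) = 24.2 A

24.2 A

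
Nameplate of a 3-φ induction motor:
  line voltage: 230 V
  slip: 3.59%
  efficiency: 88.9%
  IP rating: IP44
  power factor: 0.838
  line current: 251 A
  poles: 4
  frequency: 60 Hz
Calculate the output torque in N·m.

410 N·m

P_in = √3·V·I·cosφ = 1.732 × 230 × 251 × 0.838 = 83790 W
P_out = η·P_in = 0.889 × 83790 = 74489 W
n_s = 120×60/4 = 1800 rpm; n = 1800×(1−0.0359) = 1735 rpm
ω = 2π×1735/60 = 181.7 rad/s
τ = P_out/ω = 74489/181.7 = 410 N·m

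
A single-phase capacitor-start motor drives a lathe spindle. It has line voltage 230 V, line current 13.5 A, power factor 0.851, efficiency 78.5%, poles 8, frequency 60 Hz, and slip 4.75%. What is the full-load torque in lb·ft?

17 lb·ft

P_in = V·I·cosφ = 230 × 13.5 × 0.851 = 2642 W
P_out = η·P_in = 0.785 × 2642 = 2074 W
n_s = 120×60/8 = 900 rpm; n = 900×(1−0.0475) = 857 rpm
ω = 2π×857/60 = 89.74 rad/s
τ = P_out/ω = 2074/89.74 = 23.11 N·m
In lb·ft: 23.11/1.356 = 17 lb·ft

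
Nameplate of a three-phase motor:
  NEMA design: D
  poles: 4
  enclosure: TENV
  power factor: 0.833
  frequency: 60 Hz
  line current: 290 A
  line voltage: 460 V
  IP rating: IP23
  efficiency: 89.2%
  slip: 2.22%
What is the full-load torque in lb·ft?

P_in = √3·V·I·cosφ = 1.732 × 460 × 290 × 0.833 = 192464 W
P_out = η·P_in = 0.892 × 192464 = 171678 W
n_s = 120×60/4 = 1800 rpm; n = 1800×(1−0.0222) = 1760 rpm
ω = 2π×1760/60 = 184.3 rad/s
τ = P_out/ω = 171678/184.3 = 931.5 N·m
In lb·ft: 931.5/1.356 = 687 lb·ft

687 lb·ft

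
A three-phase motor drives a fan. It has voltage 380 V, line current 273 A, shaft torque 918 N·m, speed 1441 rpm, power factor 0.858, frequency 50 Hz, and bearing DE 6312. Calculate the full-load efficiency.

89.9 %

ω = 2π × 1441/60 = 150.9 rad/s; P_out = τω = 918 × 150.9 = 138526 W
P_in = √3·V_L·I_L·cosφ = 1.732 × 380 × 273 × 0.858 = 154163 W
η = P_out / P_in = 138526 / 154163 = 0.899 = 89.9%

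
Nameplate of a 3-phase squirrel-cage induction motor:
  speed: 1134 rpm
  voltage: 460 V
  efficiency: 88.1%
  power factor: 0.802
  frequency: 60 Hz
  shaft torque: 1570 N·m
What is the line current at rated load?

331 A

ω = 2π×1134/60 = 118.8 rad/s; P_out = τω = 1570 × 118.8 = 186516 W
P_in = P_out / η = 186516 / 0.881 = 211709 W
I_L = P_in / (√3·V_L·cosφ) = 211709 / (1.732 × 460 × 0.802) = 331 A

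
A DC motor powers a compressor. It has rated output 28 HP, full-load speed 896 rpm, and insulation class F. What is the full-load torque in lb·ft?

P_out = 28 × 746 = 20888 W
ω = 2π × 896/60 = 93.83 rad/s
τ = P_out/ω = 20888/93.83 = 222.6 N·m
In lb·ft: 222.6/1.356 = 164 lb·ft

164 lb·ft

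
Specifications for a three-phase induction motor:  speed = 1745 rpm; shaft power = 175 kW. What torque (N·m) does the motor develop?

ω = 2π × 1745/60 = 182.7 rad/s
τ = P/ω = 175000/182.7 = 958 N·m

958 N·m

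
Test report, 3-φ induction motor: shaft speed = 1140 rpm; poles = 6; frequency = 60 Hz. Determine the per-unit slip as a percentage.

5.0 %

n_s = 120f/p = 120×60/6 = 1200 rpm
s = (n_s − n)/n_s = (1200 − 1140)/1200 = 0.0500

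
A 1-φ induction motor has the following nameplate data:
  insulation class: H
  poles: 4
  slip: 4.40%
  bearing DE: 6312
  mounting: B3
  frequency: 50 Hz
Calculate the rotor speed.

n_s = 120f/p = 120×50/4 = 1500 rpm
n = n_s(1 − s) = 1500 × (1 − 0.044) = 1434 rpm

1434 rpm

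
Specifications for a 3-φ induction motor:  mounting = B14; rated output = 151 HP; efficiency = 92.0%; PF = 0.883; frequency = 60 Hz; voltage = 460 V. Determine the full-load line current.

174 A

P_out = 151 × 746 = 112646 W
P_in = P_out / η = 112646 / 0.920 = 122441 W
I_L = P_in / (√3·V_L·cosφ) = 122441 / (1.732 × 460 × 0.883) = 174 A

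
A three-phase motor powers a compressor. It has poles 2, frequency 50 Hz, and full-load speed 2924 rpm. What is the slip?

n_s = 120f/p = 120×50/2 = 3000 rpm
s = (n_s − n)/n_s = (3000 − 2924)/3000 = 0.0253

2.5 %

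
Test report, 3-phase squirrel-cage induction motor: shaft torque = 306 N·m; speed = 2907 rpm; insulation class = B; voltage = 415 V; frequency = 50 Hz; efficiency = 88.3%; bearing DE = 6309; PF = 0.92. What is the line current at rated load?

ω = 2π×2907/60 = 304.4 rad/s; P_out = τω = 306 × 304.4 = 93146 W
P_in = P_out / η = 93146 / 0.883 = 105488 W
I_L = P_in / (√3·V_L·cosφ) = 105488 / (1.732 × 415 × 0.92) = 160 A

160 A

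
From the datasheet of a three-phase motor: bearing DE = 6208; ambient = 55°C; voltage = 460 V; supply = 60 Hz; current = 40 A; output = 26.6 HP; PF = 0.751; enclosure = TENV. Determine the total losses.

4090 W

P_in = √3·V·I·cosφ = 1.732×460×40×0.751 = 23933 W
P_out = 26.6×746 = 19844 W
Losses = P_in − P_out = 23933 − 19844 = 4089 W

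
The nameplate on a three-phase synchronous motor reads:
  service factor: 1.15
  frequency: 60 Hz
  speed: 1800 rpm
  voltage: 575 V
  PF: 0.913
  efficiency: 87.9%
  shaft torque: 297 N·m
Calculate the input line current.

70 A

ω = 2π×1800/60 = 188.5 rad/s; P_out = τω = 297 × 188.5 = 55985 W
P_in = P_out / η = 55985 / 0.879 = 63692 W
I_L = P_in / (√3·V_L·cosφ) = 63692 / (1.732 × 575 × 0.913) = 70 A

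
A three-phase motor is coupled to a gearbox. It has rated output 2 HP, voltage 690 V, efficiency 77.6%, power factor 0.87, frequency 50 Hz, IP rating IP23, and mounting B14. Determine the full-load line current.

P_out = 2 × 746 = 1492 W
P_in = P_out / η = 1492 / 0.776 = 1923 W
I_L = P_in / (√3·V_L·cosφ) = 1923 / (1.732 × 690 × 0.87) = 1.85 A

1.85 A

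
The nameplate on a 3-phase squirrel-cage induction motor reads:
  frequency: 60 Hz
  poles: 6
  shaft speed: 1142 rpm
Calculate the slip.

4.8 %

n_s = 120f/p = 120×60/6 = 1200 rpm
s = (n_s − n)/n_s = (1200 − 1142)/1200 = 0.0483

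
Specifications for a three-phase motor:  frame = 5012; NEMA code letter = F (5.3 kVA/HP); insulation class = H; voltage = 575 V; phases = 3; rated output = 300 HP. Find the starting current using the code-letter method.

S_LR = 5.3 × 300 = 1590 kVA
I_LR = S_LR/(√3·V_L) = 1590000/(1.732×575) = 1600 A

1600 A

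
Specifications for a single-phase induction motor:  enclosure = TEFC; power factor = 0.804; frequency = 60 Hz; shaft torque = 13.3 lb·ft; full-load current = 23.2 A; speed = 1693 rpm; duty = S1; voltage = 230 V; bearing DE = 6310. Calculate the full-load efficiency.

74.5 %

τ = 13.3 lb·ft × 1.356 = 18.03 N·m
ω = 2π × 1693/60 = 177.3 rad/s; P_out = τω = 18.03 × 177.3 = 3197 W
P_in = V·I·cosφ = 230 × 23.2 × 0.804 = 4290 W
η = P_out / P_in = 3197 / 4290 = 0.745 = 74.5%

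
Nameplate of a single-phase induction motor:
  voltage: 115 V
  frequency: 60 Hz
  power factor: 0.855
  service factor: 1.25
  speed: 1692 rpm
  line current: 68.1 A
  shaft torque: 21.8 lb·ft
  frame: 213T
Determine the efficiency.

78.2 %

τ = 21.8 lb·ft × 1.356 = 29.56 N·m
ω = 2π × 1692/60 = 177.2 rad/s; P_out = τω = 29.56 × 177.2 = 5238 W
P_in = V·I·cosφ = 115 × 68.1 × 0.855 = 6696 W
η = P_out / P_in = 5238 / 6696 = 0.782 = 78.2%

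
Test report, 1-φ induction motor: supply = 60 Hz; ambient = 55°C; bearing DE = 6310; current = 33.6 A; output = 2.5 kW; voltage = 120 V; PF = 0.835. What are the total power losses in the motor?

P_in = V·I·cosφ = 120×33.6×0.835 = 3367 W
P_out = 2500 W
Losses = P_in − P_out = 3367 − 2500 = 867 W

867 W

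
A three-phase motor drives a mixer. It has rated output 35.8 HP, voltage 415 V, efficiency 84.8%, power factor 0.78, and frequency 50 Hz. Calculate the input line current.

P_out = 35.8 × 746 = 26707 W
P_in = P_out / η = 26707 / 0.848 = 31494 W
I_L = P_in / (√3·V_L·cosφ) = 31494 / (1.732 × 415 × 0.78) = 56.2 A

56.2 A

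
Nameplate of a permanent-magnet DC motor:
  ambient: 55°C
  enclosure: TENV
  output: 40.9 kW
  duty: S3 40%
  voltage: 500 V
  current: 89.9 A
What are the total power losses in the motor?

4.05 kW

P_in = V·I = 500×89.9 = 44950 W
P_out = 40900 W
Losses = P_in − P_out = 44950 − 40900 = 4050 W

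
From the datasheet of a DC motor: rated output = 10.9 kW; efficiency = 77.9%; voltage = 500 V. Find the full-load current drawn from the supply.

P_out = 10.9 kW = 10900 W
P_in = P_out / η = 10900 / 0.779 = 13992 W
I = P_in / V = 13992 / 500 = 28 A

28 A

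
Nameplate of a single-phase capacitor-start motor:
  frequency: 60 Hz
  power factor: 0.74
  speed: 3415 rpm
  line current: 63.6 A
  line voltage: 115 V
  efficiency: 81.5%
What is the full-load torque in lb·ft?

9.1 lb·ft

P_in = V·I·cosφ = 115 × 63.6 × 0.74 = 5412 W
P_out = η·P_in = 0.815 × 5412 = 4411 W
n = 3415 rpm
ω = 2π×3415/60 = 357.6 rad/s
τ = P_out/ω = 4411/357.6 = 12.34 N·m
In lb·ft: 12.34/1.356 = 9.1 lb·ft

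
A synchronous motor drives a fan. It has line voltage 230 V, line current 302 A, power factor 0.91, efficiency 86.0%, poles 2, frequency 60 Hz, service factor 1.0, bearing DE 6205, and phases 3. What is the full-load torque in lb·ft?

184 lb·ft

P_in = √3·V·I·cosφ = 1.732 × 230 × 302 × 0.91 = 109477 W
P_out = η·P_in = 0.86 × 109477 = 94150 W
n = n_s = 120×60/2 = 3600 rpm (synchronous)
ω = 2π×3600/60 = 377 rad/s
τ = P_out/ω = 94150/377 = 249.7 N·m
In lb·ft: 249.7/1.356 = 184 lb·ft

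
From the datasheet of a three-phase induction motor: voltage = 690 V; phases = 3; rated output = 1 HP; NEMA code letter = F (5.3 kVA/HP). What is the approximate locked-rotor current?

4.43 A

S_LR = 5.3 × 1 = 5.3 kVA
I_LR = S_LR/(√3·V_L) = 5300/(1.732×690) = 4.43 A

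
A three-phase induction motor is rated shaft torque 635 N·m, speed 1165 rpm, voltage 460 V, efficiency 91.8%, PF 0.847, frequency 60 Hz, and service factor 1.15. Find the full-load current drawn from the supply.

125 A

ω = 2π×1165/60 = 122 rad/s; P_out = τω = 635 × 122 = 77470 W
P_in = P_out / η = 77470 / 0.918 = 84390 W
I_L = P_in / (√3·V_L·cosφ) = 84390 / (1.732 × 460 × 0.847) = 125 A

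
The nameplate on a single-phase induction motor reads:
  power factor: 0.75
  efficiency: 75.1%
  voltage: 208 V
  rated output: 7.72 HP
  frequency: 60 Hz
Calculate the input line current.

P_out = 7.72 × 746 = 5759 W
P_in = P_out / η = 5759 / 0.751 = 7668 W
I = P_in / (V·cosφ) = 7668 / (208 × 0.75) = 49.2 A

49.2 A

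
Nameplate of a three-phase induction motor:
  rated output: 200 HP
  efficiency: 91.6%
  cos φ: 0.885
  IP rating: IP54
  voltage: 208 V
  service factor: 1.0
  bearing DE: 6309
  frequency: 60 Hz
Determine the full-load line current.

P_out = 200 × 746 = 149200 W
P_in = P_out / η = 149200 / 0.916 = 162882 W
I_L = P_in / (√3·V_L·cosφ) = 162882 / (1.732 × 208 × 0.885) = 511 A

511 A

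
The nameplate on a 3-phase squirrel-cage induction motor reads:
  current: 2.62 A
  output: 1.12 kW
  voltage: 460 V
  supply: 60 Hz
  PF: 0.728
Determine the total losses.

P_in = √3·V·I·cosφ = 1.732×460×2.62×0.728 = 1520 W
P_out = 1120 W
Losses = P_in − P_out = 1520 − 1120 = 400 W

400 W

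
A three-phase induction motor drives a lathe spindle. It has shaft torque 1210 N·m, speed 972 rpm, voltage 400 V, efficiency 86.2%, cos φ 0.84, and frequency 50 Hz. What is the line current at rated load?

ω = 2π×972/60 = 101.8 rad/s; P_out = τω = 1210 × 101.8 = 123178 W
P_in = P_out / η = 123178 / 0.862 = 142898 W
I_L = P_in / (√3·V_L·cosφ) = 142898 / (1.732 × 400 × 0.84) = 246 A

246 A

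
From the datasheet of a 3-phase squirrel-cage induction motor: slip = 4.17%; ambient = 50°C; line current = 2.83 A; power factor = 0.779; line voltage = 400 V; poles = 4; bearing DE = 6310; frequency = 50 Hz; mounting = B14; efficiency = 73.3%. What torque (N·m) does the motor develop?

7.44 N·m

P_in = √3·V·I·cosφ = 1.732 × 400 × 2.83 × 0.779 = 1527 W
P_out = η·P_in = 0.733 × 1527 = 1119 W
n_s = 120×50/4 = 1500 rpm; n = 1500×(1−0.0417) = 1437 rpm
ω = 2π×1437/60 = 150.5 rad/s
τ = P_out/ω = 1119/150.5 = 7.44 N·m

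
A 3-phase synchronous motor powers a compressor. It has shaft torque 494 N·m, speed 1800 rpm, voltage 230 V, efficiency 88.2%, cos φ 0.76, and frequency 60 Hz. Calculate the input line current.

ω = 2π×1800/60 = 188.5 rad/s; P_out = τω = 494 × 188.5 = 93119 W
P_in = P_out / η = 93119 / 0.882 = 105577 W
I_L = P_in / (√3·V_L·cosφ) = 105577 / (1.732 × 230 × 0.76) = 349 A

349 A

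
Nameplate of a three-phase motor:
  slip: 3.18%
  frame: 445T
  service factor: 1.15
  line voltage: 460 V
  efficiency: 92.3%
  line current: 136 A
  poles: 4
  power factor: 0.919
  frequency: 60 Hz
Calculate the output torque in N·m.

504 N·m

P_in = √3·V·I·cosφ = 1.732 × 460 × 136 × 0.919 = 99577 W
P_out = η·P_in = 0.923 × 99577 = 91910 W
n_s = 120×60/4 = 1800 rpm; n = 1800×(1−0.0318) = 1743 rpm
ω = 2π×1743/60 = 182.5 rad/s
τ = P_out/ω = 91910/182.5 = 504 N·m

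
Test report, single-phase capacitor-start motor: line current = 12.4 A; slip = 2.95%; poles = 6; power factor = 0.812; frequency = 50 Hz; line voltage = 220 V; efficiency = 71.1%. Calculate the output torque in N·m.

15.5 N·m

P_in = V·I·cosφ = 220 × 12.4 × 0.812 = 2215 W
P_out = η·P_in = 0.711 × 2215 = 1575 W
n_s = 120×50/6 = 1000 rpm; n = 1000×(1−0.0295) = 971 rpm
ω = 2π×971/60 = 101.7 rad/s
τ = P_out/ω = 1575/101.7 = 15.5 N·m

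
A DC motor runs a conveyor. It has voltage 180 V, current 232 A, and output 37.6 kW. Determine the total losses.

4.16 kW

P_in = V·I = 180×232 = 41760 W
P_out = 37600 W
Losses = P_in − P_out = 41760 − 37600 = 4160 W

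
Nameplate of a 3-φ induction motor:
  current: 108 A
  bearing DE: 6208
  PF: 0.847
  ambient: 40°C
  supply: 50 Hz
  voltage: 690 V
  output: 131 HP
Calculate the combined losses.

11.6 kW

P_in = √3·V·I·cosφ = 1.732×690×108×0.847 = 109321 W
P_out = 131×746 = 97726 W
Losses = P_in − P_out = 109321 − 97726 = 11595 W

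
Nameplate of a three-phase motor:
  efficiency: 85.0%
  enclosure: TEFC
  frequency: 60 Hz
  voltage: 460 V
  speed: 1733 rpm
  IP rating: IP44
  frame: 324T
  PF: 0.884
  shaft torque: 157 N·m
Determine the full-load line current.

47.6 A

ω = 2π×1733/60 = 181.5 rad/s; P_out = τω = 157 × 181.5 = 28496 W
P_in = P_out / η = 28496 / 0.850 = 33525 W
I_L = P_in / (√3·V_L·cosφ) = 33525 / (1.732 × 460 × 0.884) = 47.6 A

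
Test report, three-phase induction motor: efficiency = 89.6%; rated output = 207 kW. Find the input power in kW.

P_out = 207000 W
P_in = P_out/η = 207000/0.896 = 231027 W = 231 kW

231 kW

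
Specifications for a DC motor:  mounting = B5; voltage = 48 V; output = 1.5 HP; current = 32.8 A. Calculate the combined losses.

455 W

P_in = V·I = 48×32.8 = 1574 W
P_out = 1.5×746 = 1119 W
Losses = P_in − P_out = 1574 − 1119 = 455 W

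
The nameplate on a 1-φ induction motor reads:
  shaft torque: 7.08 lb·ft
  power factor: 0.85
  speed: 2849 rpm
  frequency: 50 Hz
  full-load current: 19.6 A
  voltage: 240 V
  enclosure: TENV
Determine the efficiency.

71.6 %

τ = 7.08 lb·ft × 1.356 = 9.6 N·m
ω = 2π × 2849/60 = 298.3 rad/s; P_out = τω = 9.6 × 298.3 = 2864 W
P_in = V·I·cosφ = 240 × 19.6 × 0.85 = 3998 W
η = P_out / P_in = 2864 / 3998 = 0.716 = 71.6%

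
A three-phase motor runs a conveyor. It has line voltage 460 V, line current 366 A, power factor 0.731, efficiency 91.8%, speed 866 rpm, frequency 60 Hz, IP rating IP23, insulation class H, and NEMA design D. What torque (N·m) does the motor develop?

P_in = √3·V·I·cosφ = 1.732 × 460 × 366 × 0.731 = 213159 W
P_out = η·P_in = 0.918 × 213159 = 195680 W
n = 866 rpm
ω = 2π×866/60 = 90.69 rad/s
τ = P_out/ω = 195680/90.69 = 2160 N·m

2160 N·m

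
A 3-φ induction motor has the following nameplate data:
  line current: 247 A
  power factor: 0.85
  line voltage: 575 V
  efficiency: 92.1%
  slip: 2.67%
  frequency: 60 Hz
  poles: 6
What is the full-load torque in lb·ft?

P_in = √3·V·I·cosφ = 1.732 × 575 × 247 × 0.85 = 209089 W
P_out = η·P_in = 0.921 × 209089 = 192571 W
n_s = 120×60/6 = 1200 rpm; n = 1200×(1−0.0267) = 1168 rpm
ω = 2π×1168/60 = 122.3 rad/s
τ = P_out/ω = 192571/122.3 = 1575 N·m
In lb·ft: 1575/1.356 = 1160 lb·ft

1160 lb·ft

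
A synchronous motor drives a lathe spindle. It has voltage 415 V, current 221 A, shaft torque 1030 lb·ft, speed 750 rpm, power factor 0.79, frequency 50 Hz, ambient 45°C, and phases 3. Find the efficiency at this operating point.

τ = 1030 lb·ft × 1.356 = 1397 N·m
ω = 2π × 750/60 = 78.54 rad/s; P_out = τω = 1397 × 78.54 = 109720 W
P_in = √3·V_L·I_L·cosφ = 1.732 × 415 × 221 × 0.79 = 125492 W
η = P_out / P_in = 109720 / 125492 = 0.874 = 87.4%

87.4 %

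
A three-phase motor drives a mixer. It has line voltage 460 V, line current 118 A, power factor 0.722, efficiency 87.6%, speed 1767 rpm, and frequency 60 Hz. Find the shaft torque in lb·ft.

237 lb·ft

P_in = √3·V·I·cosφ = 1.732 × 460 × 118 × 0.722 = 67877 W
P_out = η·P_in = 0.876 × 67877 = 59460 W
n = 1767 rpm
ω = 2π×1767/60 = 185 rad/s
τ = P_out/ω = 59460/185 = 321.4 N·m
In lb·ft: 321.4/1.356 = 237 lb·ft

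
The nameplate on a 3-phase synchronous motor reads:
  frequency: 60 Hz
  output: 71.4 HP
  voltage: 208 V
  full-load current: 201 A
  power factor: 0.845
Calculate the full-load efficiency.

87.0 %

P_out = 71.4 × 746 = 53264 W
P_in = √3·V_L·I_L·cosφ = 1.732 × 208 × 201 × 0.845 = 61188 W
η = P_out / P_in = 53264 / 61188 = 0.870 = 87.0%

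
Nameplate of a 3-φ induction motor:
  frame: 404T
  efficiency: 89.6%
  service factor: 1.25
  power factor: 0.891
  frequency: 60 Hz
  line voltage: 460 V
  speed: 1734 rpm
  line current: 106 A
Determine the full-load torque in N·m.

371 N·m

P_in = √3·V·I·cosφ = 1.732 × 460 × 106 × 0.891 = 75247 W
P_out = η·P_in = 0.896 × 75247 = 67421 W
n = 1734 rpm
ω = 2π×1734/60 = 181.6 rad/s
τ = P_out/ω = 67421/181.6 = 371 N·m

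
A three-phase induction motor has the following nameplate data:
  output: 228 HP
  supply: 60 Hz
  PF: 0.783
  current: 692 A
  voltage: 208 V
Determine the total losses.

P_in = √3·V·I·cosφ = 1.732×208×692×0.783 = 195200 W
P_out = 228×746 = 170088 W
Losses = P_in − P_out = 195200 − 170088 = 25112 W

25.1 kW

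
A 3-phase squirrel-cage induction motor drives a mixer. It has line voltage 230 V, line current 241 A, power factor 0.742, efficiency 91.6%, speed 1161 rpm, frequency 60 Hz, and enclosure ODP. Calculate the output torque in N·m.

P_in = √3·V·I·cosφ = 1.732 × 230 × 241 × 0.742 = 71236 W
P_out = η·P_in = 0.916 × 71236 = 65252 W
n = 1161 rpm
ω = 2π×1161/60 = 121.6 rad/s
τ = P_out/ω = 65252/121.6 = 537 N·m

537 N·m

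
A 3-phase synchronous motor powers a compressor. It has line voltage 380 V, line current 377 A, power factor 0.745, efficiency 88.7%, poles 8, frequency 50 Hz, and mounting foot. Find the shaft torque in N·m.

P_in = √3·V·I·cosφ = 1.732 × 380 × 377 × 0.745 = 184854 W
P_out = η·P_in = 0.887 × 184854 = 163965 W
n = n_s = 120×50/8 = 750 rpm (synchronous)
ω = 2π×750/60 = 78.54 rad/s
τ = P_out/ω = 163965/78.54 = 2090 N·m

2090 N·m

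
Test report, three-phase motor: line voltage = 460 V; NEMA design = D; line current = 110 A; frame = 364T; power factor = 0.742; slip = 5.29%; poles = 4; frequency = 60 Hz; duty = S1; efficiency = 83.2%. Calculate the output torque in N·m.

P_in = √3·V·I·cosφ = 1.732 × 460 × 110 × 0.742 = 65028 W
P_out = η·P_in = 0.832 × 65028 = 54103 W
n_s = 120×60/4 = 1800 rpm; n = 1800×(1−0.0529) = 1705 rpm
ω = 2π×1705/60 = 178.5 rad/s
τ = P_out/ω = 54103/178.5 = 303 N·m

303 N·m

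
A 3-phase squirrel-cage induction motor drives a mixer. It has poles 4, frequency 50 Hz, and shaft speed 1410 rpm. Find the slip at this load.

6.0 %

n_s = 120f/p = 120×50/4 = 1500 rpm
s = (n_s − n)/n_s = (1500 − 1410)/1500 = 0.0600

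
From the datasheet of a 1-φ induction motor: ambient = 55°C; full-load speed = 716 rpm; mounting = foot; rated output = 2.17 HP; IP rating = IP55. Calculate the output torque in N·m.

21.6 N·m

P_out = 2.17 × 746 = 1619 W
ω = 2π × 716/60 = 74.98 rad/s
τ = P_out/ω = 1619/74.98 = 21.6 N·m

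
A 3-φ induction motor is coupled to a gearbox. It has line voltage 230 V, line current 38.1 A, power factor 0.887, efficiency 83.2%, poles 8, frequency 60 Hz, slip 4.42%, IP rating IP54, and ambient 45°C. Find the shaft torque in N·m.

124 N·m

P_in = √3·V·I·cosφ = 1.732 × 230 × 38.1 × 0.887 = 13462 W
P_out = η·P_in = 0.832 × 13462 = 11200 W
n_s = 120×60/8 = 900 rpm; n = 900×(1−0.0442) = 860 rpm
ω = 2π×860/60 = 90.06 rad/s
τ = P_out/ω = 11200/90.06 = 124 N·m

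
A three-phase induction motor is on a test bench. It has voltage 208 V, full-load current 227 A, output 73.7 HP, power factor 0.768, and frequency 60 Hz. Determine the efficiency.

P_out = 73.7 × 746 = 54980 W
P_in = √3·V_L·I_L·cosφ = 1.732 × 208 × 227 × 0.768 = 62806 W
η = P_out / P_in = 54980 / 62806 = 0.875 = 87.5%

87.5 %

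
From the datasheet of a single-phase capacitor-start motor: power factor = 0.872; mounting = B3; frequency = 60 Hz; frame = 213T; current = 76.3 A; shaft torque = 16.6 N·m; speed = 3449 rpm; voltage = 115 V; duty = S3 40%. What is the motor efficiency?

78.4 %

ω = 2π × 3449/60 = 361.2 rad/s; P_out = τω = 16.6 × 361.2 = 5996 W
P_in = V·I·cosφ = 115 × 76.3 × 0.872 = 7651 W
η = P_out / P_in = 5996 / 7651 = 0.784 = 78.4%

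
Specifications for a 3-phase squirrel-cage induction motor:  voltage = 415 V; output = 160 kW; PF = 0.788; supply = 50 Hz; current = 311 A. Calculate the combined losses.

16200 W

P_in = √3·V·I·cosφ = 1.732×415×311×0.788 = 176150 W
P_out = 160000 W
Losses = P_in − P_out = 176150 − 160000 = 16150 W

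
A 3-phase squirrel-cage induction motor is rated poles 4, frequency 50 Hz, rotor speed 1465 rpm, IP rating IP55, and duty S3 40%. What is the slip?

2.33 %

n_s = 120f/p = 120×50/4 = 1500 rpm
s = (n_s − n)/n_s = (1500 − 1465)/1500 = 0.0233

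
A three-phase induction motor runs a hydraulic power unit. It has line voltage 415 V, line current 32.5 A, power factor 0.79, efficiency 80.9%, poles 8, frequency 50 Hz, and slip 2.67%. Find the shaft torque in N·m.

195 N·m

P_in = √3·V·I·cosφ = 1.732 × 415 × 32.5 × 0.79 = 18455 W
P_out = η·P_in = 0.809 × 18455 = 14930 W
n_s = 120×50/8 = 750 rpm; n = 750×(1−0.0267) = 730 rpm
ω = 2π×730/60 = 76.45 rad/s
τ = P_out/ω = 14930/76.45 = 195 N·m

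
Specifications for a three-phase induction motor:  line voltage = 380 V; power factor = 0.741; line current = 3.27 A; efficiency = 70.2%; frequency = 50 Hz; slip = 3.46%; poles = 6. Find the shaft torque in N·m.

P_in = √3·V·I·cosφ = 1.732 × 380 × 3.27 × 0.741 = 1595 W
P_out = η·P_in = 0.702 × 1595 = 1120 W
n_s = 120×50/6 = 1000 rpm; n = 1000×(1−0.0346) = 965 rpm
ω = 2π×965/60 = 101.1 rad/s
τ = P_out/ω = 1120/101.1 = 11.1 N·m

11.1 N·m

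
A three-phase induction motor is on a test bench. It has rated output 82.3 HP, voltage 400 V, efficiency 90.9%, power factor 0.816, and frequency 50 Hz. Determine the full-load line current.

P_out = 82.3 × 746 = 61396 W
P_in = P_out / η = 61396 / 0.909 = 67542 W
I_L = P_in / (√3·V_L·cosφ) = 67542 / (1.732 × 400 × 0.816) = 119 A

119 A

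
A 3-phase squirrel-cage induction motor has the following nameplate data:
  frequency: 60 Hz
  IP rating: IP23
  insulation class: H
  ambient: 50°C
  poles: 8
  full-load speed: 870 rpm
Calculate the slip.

3.3 %

n_s = 120f/p = 120×60/8 = 900 rpm
s = (n_s − n)/n_s = (900 − 870)/900 = 0.0333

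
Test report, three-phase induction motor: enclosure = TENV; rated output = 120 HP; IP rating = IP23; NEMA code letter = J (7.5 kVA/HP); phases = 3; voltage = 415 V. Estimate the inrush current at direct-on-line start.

1250 A

S_LR = 7.5 × 120 = 900 kVA
I_LR = S_LR/(√3·V_L) = 900000/(1.732×415) = 1250 A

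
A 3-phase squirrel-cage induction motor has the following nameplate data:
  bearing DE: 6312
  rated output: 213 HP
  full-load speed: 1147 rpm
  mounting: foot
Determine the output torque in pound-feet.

P_out = 213 × 746 = 158898 W
ω = 2π × 1147/60 = 120.1 rad/s
τ = P_out/ω = 158898/120.1 = 1323 N·m
In lb·ft: 1323/1.356 = 976 lb·ft

976 lb·ft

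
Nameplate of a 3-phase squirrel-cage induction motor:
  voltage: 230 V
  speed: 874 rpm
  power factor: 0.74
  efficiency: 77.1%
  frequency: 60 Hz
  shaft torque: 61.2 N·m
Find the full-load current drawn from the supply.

ω = 2π×874/60 = 91.53 rad/s; P_out = τω = 61.2 × 91.53 = 5602 W
P_in = P_out / η = 5602 / 0.771 = 7266 W
I_L = P_in / (√3·V_L·cosφ) = 7266 / (1.732 × 230 × 0.74) = 24.6 A

24.6 A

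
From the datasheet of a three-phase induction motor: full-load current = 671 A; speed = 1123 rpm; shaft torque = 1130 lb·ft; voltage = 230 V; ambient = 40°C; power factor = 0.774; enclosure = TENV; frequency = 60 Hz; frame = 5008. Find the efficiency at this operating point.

τ = 1130 lb·ft × 1.356 = 1532 N·m
ω = 2π × 1123/60 = 117.6 rad/s; P_out = τω = 1532 × 117.6 = 180163 W
P_in = √3·V_L·I_L·cosφ = 1.732 × 230 × 671 × 0.774 = 206890 W
η = P_out / P_in = 180163 / 206890 = 0.871 = 87.1%

87.1 %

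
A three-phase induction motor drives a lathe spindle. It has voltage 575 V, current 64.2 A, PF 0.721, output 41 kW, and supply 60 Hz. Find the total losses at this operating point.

5100 W

P_in = √3·V·I·cosφ = 1.732×575×64.2×0.721 = 46098 W
P_out = 41000 W
Losses = P_in − P_out = 46098 − 41000 = 5098 W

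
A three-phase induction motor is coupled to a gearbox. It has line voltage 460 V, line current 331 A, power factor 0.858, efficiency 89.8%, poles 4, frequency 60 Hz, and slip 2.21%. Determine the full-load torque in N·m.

1100 N·m

P_in = √3·V·I·cosφ = 1.732 × 460 × 331 × 0.858 = 226267 W
P_out = η·P_in = 0.898 × 226267 = 203188 W
n_s = 120×60/4 = 1800 rpm; n = 1800×(1−0.0221) = 1760 rpm
ω = 2π×1760/60 = 184.3 rad/s
τ = P_out/ω = 203188/184.3 = 1100 N·m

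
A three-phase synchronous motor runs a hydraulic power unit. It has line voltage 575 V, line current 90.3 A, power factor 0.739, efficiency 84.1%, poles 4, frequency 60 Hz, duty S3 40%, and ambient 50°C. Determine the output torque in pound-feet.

219 lb·ft

P_in = √3·V·I·cosφ = 1.732 × 575 × 90.3 × 0.739 = 66458 W
P_out = η·P_in = 0.841 × 66458 = 55891 W
n = n_s = 120×60/4 = 1800 rpm (synchronous)
ω = 2π×1800/60 = 188.5 rad/s
τ = P_out/ω = 55891/188.5 = 296.5 N·m
In lb·ft: 296.5/1.356 = 219 lb·ft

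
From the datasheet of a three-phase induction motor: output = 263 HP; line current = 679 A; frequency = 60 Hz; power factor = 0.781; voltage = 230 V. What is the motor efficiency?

92.9 %

P_out = 263 × 746 = 196198 W
P_in = √3·V_L·I_L·cosφ = 1.732 × 230 × 679 × 0.781 = 211250 W
η = P_out / P_in = 196198 / 211250 = 0.929 = 92.9%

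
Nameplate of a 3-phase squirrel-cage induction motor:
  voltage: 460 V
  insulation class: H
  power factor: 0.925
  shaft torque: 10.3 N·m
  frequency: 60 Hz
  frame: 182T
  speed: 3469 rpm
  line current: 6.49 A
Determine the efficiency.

ω = 2π × 3469/60 = 363.3 rad/s; P_out = τω = 10.3 × 363.3 = 3742 W
P_in = √3·V_L·I_L·cosφ = 1.732 × 460 × 6.49 × 0.925 = 4783 W
η = P_out / P_in = 3742 / 4783 = 0.782 = 78.2%

78.2 %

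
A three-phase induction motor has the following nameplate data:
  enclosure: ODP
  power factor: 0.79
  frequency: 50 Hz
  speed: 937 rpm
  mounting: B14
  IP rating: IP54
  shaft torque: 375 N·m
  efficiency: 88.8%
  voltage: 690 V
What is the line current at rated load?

ω = 2π×937/60 = 98.12 rad/s; P_out = τω = 375 × 98.12 = 36795 W
P_in = P_out / η = 36795 / 0.888 = 41436 W
I_L = P_in / (√3·V_L·cosφ) = 41436 / (1.732 × 690 × 0.79) = 43.9 A

43.9 A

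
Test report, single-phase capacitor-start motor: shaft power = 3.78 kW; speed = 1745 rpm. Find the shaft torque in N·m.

ω = 2π × 1745/60 = 182.7 rad/s
τ = P/ω = 3780/182.7 = 20.7 N·m

20.7 N·m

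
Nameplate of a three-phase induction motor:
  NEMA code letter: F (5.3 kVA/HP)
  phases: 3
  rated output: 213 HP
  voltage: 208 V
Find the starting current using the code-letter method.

S_LR = 5.3 × 213 = 1128.9 kVA
I_LR = S_LR/(√3·V_L) = 1128900/(1.732×208) = 3130 A

3130 A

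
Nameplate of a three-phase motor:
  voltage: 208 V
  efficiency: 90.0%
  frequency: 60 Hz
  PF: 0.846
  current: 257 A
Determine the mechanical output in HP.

P_in = √3·V·I·cosφ = 1.732 × 208 × 257 × 0.846 = 78328 W
P_out = η·P_in = 0.9 × 78328 = 70495 W
= 70495/746 = 94.5 HP

94.5 HP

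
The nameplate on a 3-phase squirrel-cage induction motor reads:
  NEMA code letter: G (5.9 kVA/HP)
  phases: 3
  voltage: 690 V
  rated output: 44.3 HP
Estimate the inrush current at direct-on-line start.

219 A

S_LR = 5.9 × 44.3 = 261.37 kVA
I_LR = S_LR/(√3·V_L) = 261370/(1.732×690) = 219 A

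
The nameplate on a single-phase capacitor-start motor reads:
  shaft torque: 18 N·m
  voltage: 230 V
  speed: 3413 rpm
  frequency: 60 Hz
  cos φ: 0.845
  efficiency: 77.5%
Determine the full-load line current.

42.7 A

ω = 2π×3413/60 = 357.4 rad/s; P_out = τω = 18 × 357.4 = 6433 W
P_in = P_out / η = 6433 / 0.775 = 8301 W
I = P_in / (V·cosφ) = 8301 / (230 × 0.845) = 42.7 A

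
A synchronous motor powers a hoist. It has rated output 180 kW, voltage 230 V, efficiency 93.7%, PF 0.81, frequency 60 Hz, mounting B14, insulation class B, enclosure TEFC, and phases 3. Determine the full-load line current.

595 A

P_out = 180 kW = 180000 W
P_in = P_out / η = 180000 / 0.937 = 192102 W
I_L = P_in / (√3·V_L·cosφ) = 192102 / (1.732 × 230 × 0.81) = 595 A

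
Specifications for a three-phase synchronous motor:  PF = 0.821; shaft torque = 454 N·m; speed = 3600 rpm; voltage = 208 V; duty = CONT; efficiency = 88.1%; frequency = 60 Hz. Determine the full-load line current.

657 A

ω = 2π×3600/60 = 377 rad/s; P_out = τω = 454 × 377 = 171158 W
P_in = P_out / η = 171158 / 0.881 = 194277 W
I_L = P_in / (√3·V_L·cosφ) = 194277 / (1.732 × 208 × 0.821) = 657 A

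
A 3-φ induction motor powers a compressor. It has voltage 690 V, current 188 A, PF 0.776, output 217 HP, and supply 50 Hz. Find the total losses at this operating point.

P_in = √3·V·I·cosφ = 1.732×690×188×0.776 = 174348 W
P_out = 217×746 = 161882 W
Losses = P_in − P_out = 174348 − 161882 = 12466 W

12.5 kW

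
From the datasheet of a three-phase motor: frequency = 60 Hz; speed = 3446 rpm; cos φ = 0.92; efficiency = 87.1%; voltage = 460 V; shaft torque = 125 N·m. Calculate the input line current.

70.7 A

ω = 2π×3446/60 = 360.9 rad/s; P_out = τω = 125 × 360.9 = 45113 W
P_in = P_out / η = 45113 / 0.871 = 51794 W
I_L = P_in / (√3·V_L·cosφ) = 51794 / (1.732 × 460 × 0.92) = 70.7 A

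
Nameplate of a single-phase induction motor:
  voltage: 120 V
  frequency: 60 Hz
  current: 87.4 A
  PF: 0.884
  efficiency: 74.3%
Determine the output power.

P_in = V·I·cosφ = 120 × 87.4 × 0.884 = 9271 W
P_out = η·P_in = 0.743 × 9271 = 6888 W

6.89 kW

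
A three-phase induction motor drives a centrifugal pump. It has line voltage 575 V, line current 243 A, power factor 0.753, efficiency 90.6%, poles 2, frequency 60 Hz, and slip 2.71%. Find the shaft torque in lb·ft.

332 lb·ft

P_in = √3·V·I·cosφ = 1.732 × 575 × 243 × 0.753 = 182229 W
P_out = η·P_in = 0.906 × 182229 = 165099 W
n_s = 120×60/2 = 3600 rpm; n = 3600×(1−0.0271) = 3502 rpm
ω = 2π×3502/60 = 366.7 rad/s
τ = P_out/ω = 165099/366.7 = 450.2 N·m
In lb·ft: 450.2/1.356 = 332 lb·ft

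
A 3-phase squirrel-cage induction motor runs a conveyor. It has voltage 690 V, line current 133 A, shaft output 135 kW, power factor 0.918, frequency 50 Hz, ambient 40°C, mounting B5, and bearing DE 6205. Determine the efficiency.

92.5 %

P_out = 135 kW = 135000 W
P_in = √3·V_L·I_L·cosφ = 1.732 × 690 × 133 × 0.918 = 145912 W
η = P_out / P_in = 135000 / 145912 = 0.925 = 92.5%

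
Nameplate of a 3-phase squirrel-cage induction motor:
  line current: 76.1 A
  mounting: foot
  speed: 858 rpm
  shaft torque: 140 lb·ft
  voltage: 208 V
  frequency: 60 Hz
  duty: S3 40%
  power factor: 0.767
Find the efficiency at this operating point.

τ = 140 lb·ft × 1.356 = 189.8 N·m
ω = 2π × 858/60 = 89.85 rad/s; P_out = τω = 189.8 × 89.85 = 17054 W
P_in = √3·V_L·I_L·cosφ = 1.732 × 208 × 76.1 × 0.767 = 21028 W
η = P_out / P_in = 17054 / 21028 = 0.811 = 81.1%

81.1 %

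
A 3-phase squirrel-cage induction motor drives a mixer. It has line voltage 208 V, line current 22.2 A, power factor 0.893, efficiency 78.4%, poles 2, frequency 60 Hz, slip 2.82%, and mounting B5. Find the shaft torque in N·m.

P_in = √3·V·I·cosφ = 1.732 × 208 × 22.2 × 0.893 = 7142 W
P_out = η·P_in = 0.784 × 7142 = 5599 W
n_s = 120×60/2 = 3600 rpm; n = 3600×(1−0.0282) = 3498 rpm
ω = 2π×3498/60 = 366.3 rad/s
τ = P_out/ω = 5599/366.3 = 15.3 N·m

15.3 N·m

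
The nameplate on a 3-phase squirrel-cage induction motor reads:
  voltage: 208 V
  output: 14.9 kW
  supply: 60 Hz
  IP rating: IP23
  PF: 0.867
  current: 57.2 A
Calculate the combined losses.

2.97 kW

P_in = √3·V·I·cosφ = 1.732×208×57.2×0.867 = 17866 W
P_out = 14900 W
Losses = P_in − P_out = 17866 − 14900 = 2966 W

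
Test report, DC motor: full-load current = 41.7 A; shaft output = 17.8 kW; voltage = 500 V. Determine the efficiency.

P_out = 17.8 kW = 17800 W
P_in = V·I = 500 × 41.7 = 20850 W
η = P_out / P_in = 17800 / 20850 = 0.854 = 85.4%

85.4 %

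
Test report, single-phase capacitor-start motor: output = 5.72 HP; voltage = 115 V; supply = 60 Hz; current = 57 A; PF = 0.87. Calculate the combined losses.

P_in = V·I·cosφ = 115×57×0.87 = 5703 W
P_out = 5.72×746 = 4267 W
Losses = P_in − P_out = 5703 − 4267 = 1436 W

1.44 kW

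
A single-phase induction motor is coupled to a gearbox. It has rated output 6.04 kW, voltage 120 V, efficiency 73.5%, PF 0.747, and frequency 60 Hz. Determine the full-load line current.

P_out = 6.04 kW = 6040 W
P_in = P_out / η = 6040 / 0.735 = 8218 W
I = P_in / (V·cosφ) = 8218 / (120 × 0.747) = 91.7 A

91.7 A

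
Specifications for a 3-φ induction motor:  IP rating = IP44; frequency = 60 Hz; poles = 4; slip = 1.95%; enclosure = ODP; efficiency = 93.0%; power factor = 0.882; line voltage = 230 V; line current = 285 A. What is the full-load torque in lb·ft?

P_in = √3·V·I·cosφ = 1.732 × 230 × 285 × 0.882 = 100136 W
P_out = η·P_in = 0.93 × 100136 = 93126 W
n_s = 120×60/4 = 1800 rpm; n = 1800×(1−0.0195) = 1765 rpm
ω = 2π×1765/60 = 184.8 rad/s
τ = P_out/ω = 93126/184.8 = 503.9 N·m
In lb·ft: 503.9/1.356 = 372 lb·ft

372 lb·ft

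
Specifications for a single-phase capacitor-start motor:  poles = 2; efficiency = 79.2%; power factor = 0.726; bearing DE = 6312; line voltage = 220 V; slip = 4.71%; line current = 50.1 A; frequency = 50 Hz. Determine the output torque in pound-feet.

15.6 lb·ft

P_in = V·I·cosφ = 220 × 50.1 × 0.726 = 8002 W
P_out = η·P_in = 0.792 × 8002 = 6338 W
n_s = 120×50/2 = 3000 rpm; n = 3000×(1−0.0471) = 2859 rpm
ω = 2π×2859/60 = 299.4 rad/s
τ = P_out/ω = 6338/299.4 = 21.17 N·m
In lb·ft: 21.17/1.356 = 15.6 lb·ft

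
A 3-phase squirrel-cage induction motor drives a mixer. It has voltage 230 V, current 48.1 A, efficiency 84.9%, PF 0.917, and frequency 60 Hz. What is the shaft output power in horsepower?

P_in = √3·V·I·cosφ = 1.732 × 230 × 48.1 × 0.917 = 17571 W
P_out = η·P_in = 0.849 × 17571 = 14918 W
= 14918/746 = 20 HP

20 HP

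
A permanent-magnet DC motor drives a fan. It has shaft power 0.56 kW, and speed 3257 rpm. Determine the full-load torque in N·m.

ω = 2π × 3257/60 = 341.1 rad/s
τ = P/ω = 560/341.1 = 1.64 N·m

1.64 N·m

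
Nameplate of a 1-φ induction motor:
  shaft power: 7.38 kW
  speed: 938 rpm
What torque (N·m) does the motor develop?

75.1 N·m

ω = 2π × 938/60 = 98.23 rad/s
τ = P/ω = 7380/98.23 = 75.1 N·m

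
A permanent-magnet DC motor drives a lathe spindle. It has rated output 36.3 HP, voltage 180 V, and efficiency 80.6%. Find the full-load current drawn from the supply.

P_out = 36.3 × 746 = 27080 W
P_in = P_out / η = 27080 / 0.806 = 33598 W
I = P_in / V = 33598 / 180 = 187 A

187 A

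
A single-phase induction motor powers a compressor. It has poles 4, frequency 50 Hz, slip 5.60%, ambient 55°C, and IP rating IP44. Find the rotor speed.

1416 rpm

n_s = 120f/p = 120×50/4 = 1500 rpm
n = n_s(1 − s) = 1500 × (1 − 0.056) = 1416 rpm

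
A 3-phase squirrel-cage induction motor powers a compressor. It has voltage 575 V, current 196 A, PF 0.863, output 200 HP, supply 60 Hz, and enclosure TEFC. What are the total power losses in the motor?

19.3 kW

P_in = √3·V·I·cosφ = 1.732×575×196×0.863 = 168454 W
P_out = 200×746 = 149200 W
Losses = P_in − P_out = 168454 − 149200 = 19254 W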